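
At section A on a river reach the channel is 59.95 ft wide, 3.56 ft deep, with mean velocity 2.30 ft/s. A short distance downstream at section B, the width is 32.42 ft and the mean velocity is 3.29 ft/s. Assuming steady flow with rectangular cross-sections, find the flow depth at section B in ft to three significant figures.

Q = A₁V₁ = (59.95×3.56) × 2.30 = 490.9 ft³/s
d₂ = Q/(b₂ V₂) = 490.9/(32.42×3.29) = 4.602 ft

4.60 ft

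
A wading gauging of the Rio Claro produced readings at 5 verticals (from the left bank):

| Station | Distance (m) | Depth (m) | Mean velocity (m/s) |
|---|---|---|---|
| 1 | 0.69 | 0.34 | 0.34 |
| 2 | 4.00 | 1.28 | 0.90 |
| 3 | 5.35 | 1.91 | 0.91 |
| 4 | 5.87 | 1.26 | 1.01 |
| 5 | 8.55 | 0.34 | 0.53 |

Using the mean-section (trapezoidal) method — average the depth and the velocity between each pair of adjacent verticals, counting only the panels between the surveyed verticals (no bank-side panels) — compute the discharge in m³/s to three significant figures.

Panel 1-2: Δb = 3.31 m, d̄ = (0.34+1.28)/2 = 0.81, v̄ = (0.34+0.90)/2 = 0.62 → q = 3.31×0.81×0.62 = 1.662 m³/s
Panel 2-3: Δb = 1.35 m, d̄ = (1.28+1.91)/2 = 1.595, v̄ = (0.90+0.91)/2 = 0.905 → q = 1.35×1.595×0.905 = 1.949 m³/s
Panel 3-4: Δb = 0.52 m, d̄ = (1.91+1.26)/2 = 1.585, v̄ = (0.91+1.01)/2 = 0.96 → q = 0.52×1.585×0.96 = 0.7912 m³/s
Panel 4-5: Δb = 2.68 m, d̄ = (1.26+0.34)/2 = 0.8, v̄ = (1.01+0.53)/2 = 0.77 → q = 2.68×0.8×0.77 = 1.651 m³/s
Q = Σ q = 6.053 m³/s

6.05 m³/s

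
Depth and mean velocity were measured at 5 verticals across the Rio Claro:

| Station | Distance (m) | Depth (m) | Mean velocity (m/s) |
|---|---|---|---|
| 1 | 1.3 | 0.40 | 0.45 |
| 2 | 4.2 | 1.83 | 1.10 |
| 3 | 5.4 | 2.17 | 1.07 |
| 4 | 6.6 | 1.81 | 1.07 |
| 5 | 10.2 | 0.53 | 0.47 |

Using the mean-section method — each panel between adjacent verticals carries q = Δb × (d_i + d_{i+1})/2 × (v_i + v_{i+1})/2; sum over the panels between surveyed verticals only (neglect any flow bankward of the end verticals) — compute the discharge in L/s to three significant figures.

10900 L/s

Panel 1-2: Δb = 2.9 m, d̄ = (0.40+1.83)/2 = 1.115, v̄ = (0.45+1.10)/2 = 0.775 → q = 2.9×1.115×0.775 = 2.506 m³/s
Panel 2-3: Δb = 1.2 m, d̄ = (1.83+2.17)/2 = 2, v̄ = (1.10+1.07)/2 = 1.085 → q = 1.2×2×1.085 = 2.604 m³/s
Panel 3-4: Δb = 1.2 m, d̄ = (2.17+1.81)/2 = 1.99, v̄ = (1.07+1.07)/2 = 1.07 → q = 1.2×1.99×1.07 = 2.555 m³/s
Panel 4-5: Δb = 3.6 m, d̄ = (1.81+0.53)/2 = 1.17, v̄ = (1.07+0.47)/2 = 0.77 → q = 3.6×1.17×0.77 = 3.243 m³/s
Q = Σ q = 10.91 m³/s
= 10.91 × 1000 = 10910 L/s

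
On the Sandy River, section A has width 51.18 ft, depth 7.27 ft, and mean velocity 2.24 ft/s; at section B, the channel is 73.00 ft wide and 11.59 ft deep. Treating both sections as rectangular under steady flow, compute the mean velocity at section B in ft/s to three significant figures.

Q = A₁V₁ = (51.18×7.27) × 2.24 = 833.5 ft³/s
A₂ = 73.00 × 11.59 = 846.1 ft²
V₂ = Q/A₂ = 833.5/846.1 = 0.9851 ft/s

0.985 ft/s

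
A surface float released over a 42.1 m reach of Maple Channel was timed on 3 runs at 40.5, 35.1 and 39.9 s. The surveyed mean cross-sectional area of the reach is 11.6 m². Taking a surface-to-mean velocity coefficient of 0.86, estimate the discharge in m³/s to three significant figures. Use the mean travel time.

10.9 m³/s

t̄ = (40.5 + 35.1 + 39.9) / 3 = 38.5 s
v_surface = L / t̄ = 42.1 / 38.5 = 1.094 m/s
v_mean = 0.86 × 1.094 = 0.9404 m/s
Q = A × v_mean = 11.6 × 0.9404 = 10.91 m³/s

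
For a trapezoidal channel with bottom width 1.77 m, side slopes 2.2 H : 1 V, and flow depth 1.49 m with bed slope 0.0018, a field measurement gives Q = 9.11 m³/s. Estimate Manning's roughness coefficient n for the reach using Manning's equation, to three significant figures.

0.0311

A = (b + z·y)·y = (1.77 + 2.2×1.49)×1.49 = 7.522 m²
P = b + 2y√(1+z²) = 1.77 + 2×1.49×√(1+2.2²) = 8.971 m
R = A/P = 7.522/8.971 = 0.8384 m
n = (1/Q)·A·R^(2/3)·S^(1/2) = (1/9.11) × 7.522 × 0.8891 × 0.04243 = 0.03114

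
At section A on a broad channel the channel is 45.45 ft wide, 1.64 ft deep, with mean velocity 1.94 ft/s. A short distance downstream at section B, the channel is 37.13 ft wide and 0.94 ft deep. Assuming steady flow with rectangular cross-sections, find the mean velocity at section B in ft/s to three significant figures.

4.14 ft/s

Q = A₁V₁ = (45.45×1.64) × 1.94 = 144.6 ft³/s
A₂ = 37.13 × 0.94 = 34.90 ft²
V₂ = Q/A₂ = 144.6/34.90 = 4.143 ft/s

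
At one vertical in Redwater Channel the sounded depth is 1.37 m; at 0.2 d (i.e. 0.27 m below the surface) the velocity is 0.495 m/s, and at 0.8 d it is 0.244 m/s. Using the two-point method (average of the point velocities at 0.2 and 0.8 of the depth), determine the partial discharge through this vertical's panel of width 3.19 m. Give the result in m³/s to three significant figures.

v̄ = (0.495 + 0.244) / 2 = 0.3695 m/s
q = v̄ × d × w = 0.3695 × 1.37 × 3.19 = 1.615 m³/s

1.61 m³/s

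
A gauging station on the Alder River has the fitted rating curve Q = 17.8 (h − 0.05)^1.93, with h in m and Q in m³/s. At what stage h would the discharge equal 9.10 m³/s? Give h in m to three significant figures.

0.756 m

h − h₀ = (Q/C)^(1/b) = (9.10/17.8)^(1/1.93) = 0.7064 m
h = 0.05 + 0.7064 = 0.7564 m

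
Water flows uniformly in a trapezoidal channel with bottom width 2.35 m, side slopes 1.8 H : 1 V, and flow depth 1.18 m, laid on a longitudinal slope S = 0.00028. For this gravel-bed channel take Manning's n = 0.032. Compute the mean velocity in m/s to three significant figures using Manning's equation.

A = (b + z·y)·y = (2.35 + 1.8×1.18)×1.18 = 5.279 m²
P = b + 2y√(1+z²) = 2.35 + 2×1.18×√(1+1.8²) = 7.210 m
R = A/P = 5.279/7.210 = 0.7323 m
Q = (1/n)·A·R^(2/3)·S^(1/2) = (1/0.032) × 5.279 × 0.7323^(2/3) × 0.00028^(1/2) = 2.243 m³/s
V = Q/A = 2.243/5.279 = 0.4248 m/s

0.425 m/s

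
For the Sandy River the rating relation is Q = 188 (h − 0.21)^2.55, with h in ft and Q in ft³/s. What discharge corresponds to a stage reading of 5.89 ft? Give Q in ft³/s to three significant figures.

Q = 188 × (5.89 − 0.21)^2.55 = 188 × 5.68^2.55 = 15770 ft³/s

15800 ft³/s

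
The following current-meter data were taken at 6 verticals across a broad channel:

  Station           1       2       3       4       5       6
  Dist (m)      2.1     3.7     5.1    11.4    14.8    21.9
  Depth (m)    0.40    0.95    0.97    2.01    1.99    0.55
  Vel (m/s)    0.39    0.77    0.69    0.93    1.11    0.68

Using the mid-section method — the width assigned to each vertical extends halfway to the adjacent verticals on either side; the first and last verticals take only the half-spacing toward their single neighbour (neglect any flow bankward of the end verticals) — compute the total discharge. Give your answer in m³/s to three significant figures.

25.8 m³/s

w_1 = (3.7 − 2.1)/2 = 0.8 m; q_1 = 0.39 × 0.40 × 0.8 = 0.1248 m³/s
w_2 = (5.1 − 2.1)/2 = 1.5 m; q_2 = 0.77 × 0.95 × 1.5 = 1.097 m³/s
w_3 = (11.4 − 3.7)/2 = 3.85 m; q_3 = 0.69 × 0.97 × 3.85 = 2.577 m³/s
w_4 = (14.8 − 5.1)/2 = 4.85 m; q_4 = 0.93 × 2.01 × 4.85 = 9.066 m³/s
w_5 = (21.9 − 11.4)/2 = 5.25 m; q_5 = 1.11 × 1.99 × 5.25 = 11.60 m³/s
w_6 = (21.9 − 14.8)/2 = 3.55 m; q_6 = 0.68 × 0.55 × 3.55 = 1.328 m³/s
Q = Σ qᵢ = 25.79 m³/s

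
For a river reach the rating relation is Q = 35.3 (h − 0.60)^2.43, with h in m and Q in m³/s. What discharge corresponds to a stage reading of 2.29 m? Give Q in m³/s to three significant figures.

126 m³/s

Q = 35.3 × (2.29 − 0.60)^2.43 = 35.3 × 1.69^2.43 = 126.3 m³/s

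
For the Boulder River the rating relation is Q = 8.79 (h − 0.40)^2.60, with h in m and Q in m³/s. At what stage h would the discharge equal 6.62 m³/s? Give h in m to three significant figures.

h − h₀ = (Q/C)^(1/b) = (6.62/8.79)^(1/2.60) = 0.8967 m
h = 0.40 + 0.8967 = 1.297 m

1.30 m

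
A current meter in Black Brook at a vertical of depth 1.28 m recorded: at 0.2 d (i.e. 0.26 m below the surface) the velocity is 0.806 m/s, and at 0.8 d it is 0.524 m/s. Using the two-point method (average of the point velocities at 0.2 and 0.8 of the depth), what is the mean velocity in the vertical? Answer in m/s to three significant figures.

v̄ = (0.806 + 0.524) / 2 = 0.6650 m/s

0.665 m/s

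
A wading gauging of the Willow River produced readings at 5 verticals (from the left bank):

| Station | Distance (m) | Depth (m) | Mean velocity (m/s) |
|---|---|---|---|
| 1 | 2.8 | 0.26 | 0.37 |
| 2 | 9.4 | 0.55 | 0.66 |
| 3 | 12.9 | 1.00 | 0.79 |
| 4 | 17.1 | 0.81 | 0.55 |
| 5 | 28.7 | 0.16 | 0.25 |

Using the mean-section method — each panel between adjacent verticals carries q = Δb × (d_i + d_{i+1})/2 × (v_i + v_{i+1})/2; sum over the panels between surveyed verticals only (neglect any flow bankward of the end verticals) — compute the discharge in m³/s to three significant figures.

Panel 1-2: Δb = 6.6 m, d̄ = (0.26+0.55)/2 = 0.405, v̄ = (0.37+0.66)/2 = 0.515 → q = 6.6×0.405×0.515 = 1.377 m³/s
Panel 2-3: Δb = 3.5 m, d̄ = (0.55+1.00)/2 = 0.775, v̄ = (0.66+0.79)/2 = 0.725 → q = 3.5×0.775×0.725 = 1.967 m³/s
Panel 3-4: Δb = 4.2 m, d̄ = (1.00+0.81)/2 = 0.905, v̄ = (0.79+0.55)/2 = 0.67 → q = 4.2×0.905×0.67 = 2.547 m³/s
Panel 4-5: Δb = 11.6 m, d̄ = (0.81+0.16)/2 = 0.485, v̄ = (0.55+0.25)/2 = 0.4 → q = 11.6×0.485×0.4 = 2.250 m³/s
Q = Σ q = 8.140 m³/s

8.14 m³/s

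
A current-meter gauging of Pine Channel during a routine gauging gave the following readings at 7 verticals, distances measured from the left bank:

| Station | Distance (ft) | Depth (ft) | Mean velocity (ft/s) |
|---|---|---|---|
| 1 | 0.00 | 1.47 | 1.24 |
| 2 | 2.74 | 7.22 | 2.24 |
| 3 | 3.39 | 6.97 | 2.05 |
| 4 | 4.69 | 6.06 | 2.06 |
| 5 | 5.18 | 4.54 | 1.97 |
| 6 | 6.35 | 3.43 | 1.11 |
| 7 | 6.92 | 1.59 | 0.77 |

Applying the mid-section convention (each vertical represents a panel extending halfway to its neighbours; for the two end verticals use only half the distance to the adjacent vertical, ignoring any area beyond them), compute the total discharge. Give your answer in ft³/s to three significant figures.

66.1 ft³/s

w_1 = (2.74 − 0.00)/2 = 1.37 ft; q_1 = 1.24 × 1.47 × 1.37 = 2.497 ft³/s
w_2 = (3.39 − 0.00)/2 = 1.695 ft; q_2 = 2.24 × 7.22 × 1.695 = 27.41 ft³/s
w_3 = (4.69 − 2.74)/2 = 0.975 ft; q_3 = 2.05 × 6.97 × 0.975 = 13.93 ft³/s
w_4 = (5.18 − 3.39)/2 = 0.895 ft; q_4 = 2.06 × 6.06 × 0.895 = 11.17 ft³/s
w_5 = (6.35 − 4.69)/2 = 0.83 ft; q_5 = 1.97 × 4.54 × 0.83 = 7.423 ft³/s
w_6 = (6.92 − 5.18)/2 = 0.87 ft; q_6 = 1.11 × 3.43 × 0.87 = 3.312 ft³/s
w_7 = (6.92 − 6.35)/2 = 0.285 ft; q_7 = 0.77 × 1.59 × 0.285 = 0.3489 ft³/s
Q = Σ qᵢ = 66.10 ft³/s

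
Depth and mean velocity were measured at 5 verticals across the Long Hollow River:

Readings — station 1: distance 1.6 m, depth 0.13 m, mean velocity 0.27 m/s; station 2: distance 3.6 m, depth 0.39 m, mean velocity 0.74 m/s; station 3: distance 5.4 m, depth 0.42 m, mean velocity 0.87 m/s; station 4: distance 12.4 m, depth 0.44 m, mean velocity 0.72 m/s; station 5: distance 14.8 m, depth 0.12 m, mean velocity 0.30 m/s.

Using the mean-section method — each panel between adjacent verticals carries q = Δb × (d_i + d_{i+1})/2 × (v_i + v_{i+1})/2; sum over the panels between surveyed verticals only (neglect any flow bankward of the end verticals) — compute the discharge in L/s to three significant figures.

3590 L/s

Panel 1-2: Δb = 2 m, d̄ = (0.13+0.39)/2 = 0.26, v̄ = (0.27+0.74)/2 = 0.505 → q = 2×0.26×0.505 = 0.2626 m³/s
Panel 2-3: Δb = 1.8 m, d̄ = (0.39+0.42)/2 = 0.405, v̄ = (0.74+0.87)/2 = 0.805 → q = 1.8×0.405×0.805 = 0.5868 m³/s
Panel 3-4: Δb = 7 m, d̄ = (0.42+0.44)/2 = 0.43, v̄ = (0.87+0.72)/2 = 0.795 → q = 7×0.43×0.795 = 2.393 m³/s
Panel 4-5: Δb = 2.4 m, d̄ = (0.44+0.12)/2 = 0.28, v̄ = (0.72+0.30)/2 = 0.51 → q = 2.4×0.28×0.51 = 0.3427 m³/s
Q = Σ q = 3.585 m³/s
= 3.585 × 1000 = 3585 L/s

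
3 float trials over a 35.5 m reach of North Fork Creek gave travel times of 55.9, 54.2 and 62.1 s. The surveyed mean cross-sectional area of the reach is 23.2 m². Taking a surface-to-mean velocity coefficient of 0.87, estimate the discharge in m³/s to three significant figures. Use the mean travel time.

t̄ = (55.9 + 54.2 + 62.1) / 3 = 57.4 s
v_surface = L / t̄ = 35.5 / 57.4 = 0.6185 m/s
v_mean = 0.87 × 0.6185 = 0.5381 m/s
Q = A × v_mean = 23.2 × 0.5381 = 12.48 m³/s

12.5 m³/s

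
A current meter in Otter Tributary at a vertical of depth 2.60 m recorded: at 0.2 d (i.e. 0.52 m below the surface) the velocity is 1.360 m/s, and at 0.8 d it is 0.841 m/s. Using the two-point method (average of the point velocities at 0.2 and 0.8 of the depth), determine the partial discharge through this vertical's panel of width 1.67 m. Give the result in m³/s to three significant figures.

4.78 m³/s

v̄ = (1.360 + 0.841) / 2 = 1.101 m/s
q = v̄ × d × w = 1.101 × 2.60 × 1.67 = 4.778 m³/s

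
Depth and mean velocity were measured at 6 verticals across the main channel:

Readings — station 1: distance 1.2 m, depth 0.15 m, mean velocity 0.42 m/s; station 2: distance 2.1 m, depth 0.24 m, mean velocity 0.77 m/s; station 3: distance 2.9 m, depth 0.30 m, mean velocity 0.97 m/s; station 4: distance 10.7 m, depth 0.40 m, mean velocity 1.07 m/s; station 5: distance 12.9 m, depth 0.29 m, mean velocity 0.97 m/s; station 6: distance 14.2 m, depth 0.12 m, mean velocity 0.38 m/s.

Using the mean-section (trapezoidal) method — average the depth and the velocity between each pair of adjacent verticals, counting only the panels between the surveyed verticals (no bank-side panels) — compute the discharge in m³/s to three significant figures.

4.03 m³/s

Panel 1-2: Δb = 0.9 m, d̄ = (0.15+0.24)/2 = 0.195, v̄ = (0.42+0.77)/2 = 0.595 → q = 0.9×0.195×0.595 = 0.1044 m³/s
Panel 2-3: Δb = 0.8 m, d̄ = (0.24+0.30)/2 = 0.27, v̄ = (0.77+0.97)/2 = 0.87 → q = 0.8×0.27×0.87 = 0.1879 m³/s
Panel 3-4: Δb = 7.8 m, d̄ = (0.30+0.40)/2 = 0.35, v̄ = (0.97+1.07)/2 = 1.02 → q = 7.8×0.35×1.02 = 2.785 m³/s
Panel 4-5: Δb = 2.2 m, d̄ = (0.40+0.29)/2 = 0.345, v̄ = (1.07+0.97)/2 = 1.02 → q = 2.2×0.345×1.02 = 0.7742 m³/s
Panel 5-6: Δb = 1.3 m, d̄ = (0.29+0.12)/2 = 0.205, v̄ = (0.97+0.38)/2 = 0.675 → q = 1.3×0.205×0.675 = 0.1799 m³/s
Q = Σ q = 4.031 m³/s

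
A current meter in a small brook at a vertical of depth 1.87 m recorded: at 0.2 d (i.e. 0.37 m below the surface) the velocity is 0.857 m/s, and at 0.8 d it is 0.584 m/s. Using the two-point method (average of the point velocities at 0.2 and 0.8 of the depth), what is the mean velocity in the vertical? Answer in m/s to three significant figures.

v̄ = (0.857 + 0.584) / 2 = 0.7205 m/s

0.721 m/s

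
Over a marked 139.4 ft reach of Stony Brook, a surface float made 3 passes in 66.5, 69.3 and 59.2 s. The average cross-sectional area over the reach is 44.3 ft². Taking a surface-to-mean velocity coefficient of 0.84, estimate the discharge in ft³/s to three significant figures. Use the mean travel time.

t̄ = (66.5 + 69.3 + 59.2) / 3 = 65 s
v_surface = L / t̄ = 139.4 / 65 = 2.145 ft/s
v_mean = 0.84 × 2.145 = 1.801 ft/s
Q = A × v_mean = 44.3 × 1.801 = 79.81 ft³/s

79.8 ft³/s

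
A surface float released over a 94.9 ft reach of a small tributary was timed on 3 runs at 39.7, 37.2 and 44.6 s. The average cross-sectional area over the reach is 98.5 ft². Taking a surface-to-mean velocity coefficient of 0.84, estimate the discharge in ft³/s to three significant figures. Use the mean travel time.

194 ft³/s

t̄ = (39.7 + 37.2 + 44.6) / 3 = 40.5 s
v_surface = L / t̄ = 94.9 / 40.5 = 2.343 ft/s
v_mean = 0.84 × 2.343 = 1.968 ft/s
Q = A × v_mean = 98.5 × 1.968 = 193.9 ft³/s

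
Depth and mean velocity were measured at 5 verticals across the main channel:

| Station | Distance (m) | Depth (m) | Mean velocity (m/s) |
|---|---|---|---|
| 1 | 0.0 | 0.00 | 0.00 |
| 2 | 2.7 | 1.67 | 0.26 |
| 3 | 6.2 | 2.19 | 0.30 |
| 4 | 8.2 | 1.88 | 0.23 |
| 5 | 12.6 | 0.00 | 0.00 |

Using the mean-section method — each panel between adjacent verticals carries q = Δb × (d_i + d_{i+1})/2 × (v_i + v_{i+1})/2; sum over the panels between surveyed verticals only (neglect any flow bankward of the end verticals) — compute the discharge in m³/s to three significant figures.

3.74 m³/s

Panel 1-2: Δb = 2.7 m, d̄ = (0.00+1.67)/2 = 0.835, v̄ = (0.00+0.26)/2 = 0.13 → q = 2.7×0.835×0.13 = 0.2931 m³/s
Panel 2-3: Δb = 3.5 m, d̄ = (1.67+2.19)/2 = 1.93, v̄ = (0.26+0.30)/2 = 0.28 → q = 3.5×1.93×0.28 = 1.891 m³/s
Panel 3-4: Δb = 2 m, d̄ = (2.19+1.88)/2 = 2.035, v̄ = (0.30+0.23)/2 = 0.265 → q = 2×2.035×0.265 = 1.079 m³/s
Panel 4-5: Δb = 4.4 m, d̄ = (1.88+0.00)/2 = 0.94, v̄ = (0.23+0.00)/2 = 0.115 → q = 4.4×0.94×0.115 = 0.4756 m³/s
Q = Σ q = 3.739 m³/s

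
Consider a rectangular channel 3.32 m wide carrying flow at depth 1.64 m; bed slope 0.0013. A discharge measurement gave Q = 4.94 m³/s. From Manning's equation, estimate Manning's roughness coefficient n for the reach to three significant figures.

0.0350

A = b·y = 3.32 × 1.64 = 5.445 m²
P = b + 2y = 3.32 + 2×1.64 = 6.600 m
R = A/P = 5.445/6.600 = 0.8250 m
n = (1/Q)·A·R^(2/3)·S^(1/2) = (1/4.94) × 5.445 × 0.8796 × 0.03606 = 0.03496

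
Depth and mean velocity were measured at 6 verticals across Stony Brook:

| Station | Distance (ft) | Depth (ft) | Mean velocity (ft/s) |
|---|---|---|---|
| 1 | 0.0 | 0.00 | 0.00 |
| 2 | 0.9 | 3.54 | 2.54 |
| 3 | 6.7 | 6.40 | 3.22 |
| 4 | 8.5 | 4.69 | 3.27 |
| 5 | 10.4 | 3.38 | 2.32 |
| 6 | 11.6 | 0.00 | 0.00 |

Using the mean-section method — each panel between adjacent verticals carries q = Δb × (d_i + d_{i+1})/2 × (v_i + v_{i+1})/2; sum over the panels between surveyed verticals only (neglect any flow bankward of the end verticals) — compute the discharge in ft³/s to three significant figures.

141 ft³/s

Panel 1-2: Δb = 0.9 ft, d̄ = (0.00+3.54)/2 = 1.77, v̄ = (0.00+2.54)/2 = 1.27 → q = 0.9×1.77×1.27 = 2.023 ft³/s
Panel 2-3: Δb = 5.8 ft, d̄ = (3.54+6.40)/2 = 4.97, v̄ = (2.54+3.22)/2 = 2.88 → q = 5.8×4.97×2.88 = 83.02 ft³/s
Panel 3-4: Δb = 1.8 ft, d̄ = (6.40+4.69)/2 = 5.545, v̄ = (3.22+3.27)/2 = 3.245 → q = 1.8×5.545×3.245 = 32.39 ft³/s
Panel 4-5: Δb = 1.9 ft, d̄ = (4.69+3.38)/2 = 4.035, v̄ = (3.27+2.32)/2 = 2.795 → q = 1.9×4.035×2.795 = 21.43 ft³/s
Panel 5-6: Δb = 1.2 ft, d̄ = (3.38+0.00)/2 = 1.69, v̄ = (2.32+0.00)/2 = 1.16 → q = 1.2×1.69×1.16 = 2.352 ft³/s
Q = Σ q = 141.2 ft³/s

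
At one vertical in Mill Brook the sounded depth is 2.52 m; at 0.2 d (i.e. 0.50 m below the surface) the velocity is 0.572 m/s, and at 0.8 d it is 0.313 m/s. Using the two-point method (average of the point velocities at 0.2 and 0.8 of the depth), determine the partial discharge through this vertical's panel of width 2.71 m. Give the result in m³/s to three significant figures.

v̄ = (0.572 + 0.313) / 2 = 0.4425 m/s
q = v̄ × d × w = 0.4425 × 2.52 × 2.71 = 3.022 m³/s

3.02 m³/s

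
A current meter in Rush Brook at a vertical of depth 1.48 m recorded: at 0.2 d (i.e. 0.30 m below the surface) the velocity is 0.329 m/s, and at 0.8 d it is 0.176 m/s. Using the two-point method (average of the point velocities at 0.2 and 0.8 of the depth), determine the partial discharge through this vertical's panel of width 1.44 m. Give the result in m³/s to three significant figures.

v̄ = (0.329 + 0.176) / 2 = 0.2525 m/s
q = v̄ × d × w = 0.2525 × 1.48 × 1.44 = 0.5381 m³/s

0.538 m³/s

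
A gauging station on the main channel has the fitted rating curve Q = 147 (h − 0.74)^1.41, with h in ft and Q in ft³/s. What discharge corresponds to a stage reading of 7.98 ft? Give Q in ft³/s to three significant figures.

Q = 147 × (7.98 − 0.74)^1.41 = 147 × 7.24^1.41 = 2396 ft³/s

2400 ft³/s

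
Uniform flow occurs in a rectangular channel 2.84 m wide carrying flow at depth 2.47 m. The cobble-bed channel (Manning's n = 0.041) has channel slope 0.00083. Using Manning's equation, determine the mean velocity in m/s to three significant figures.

0.656 m/s

A = b·y = 2.84 × 2.47 = 7.015 m²
P = b + 2y = 2.84 + 2×2.47 = 7.780 m
R = A/P = 7.015/7.780 = 0.9016 m
Q = (1/n)·A·R^(2/3)·S^(1/2) = (1/0.041) × 7.015 × 0.9016^(2/3) × 0.00083^(1/2) = 4.600 m³/s
V = Q/A = 4.600/7.015 = 0.6558 m/s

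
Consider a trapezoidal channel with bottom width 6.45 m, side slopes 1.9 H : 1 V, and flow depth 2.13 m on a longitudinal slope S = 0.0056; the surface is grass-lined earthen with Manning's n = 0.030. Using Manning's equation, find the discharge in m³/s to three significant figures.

70.9 m³/s

A = (b + z·y)·y = (6.45 + 1.9×2.13)×2.13 = 22.36 m²
P = b + 2y√(1+z²) = 6.45 + 2×2.13×√(1+1.9²) = 15.60 m
R = A/P = 22.36/15.60 = 1.434 m
Q = (1/n)·A·R^(2/3)·S^(1/2) = (1/0.030) × 22.36 × 1.434^(2/3) × 0.0056^(1/2) = 70.91 m³/s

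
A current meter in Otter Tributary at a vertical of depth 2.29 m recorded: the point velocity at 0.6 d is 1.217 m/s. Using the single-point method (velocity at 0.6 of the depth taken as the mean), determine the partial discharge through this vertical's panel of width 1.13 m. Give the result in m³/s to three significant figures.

3.15 m³/s

v̄ = v₀.₆ = 1.217 m/s
q = v̄ × d × w = 1.217 × 2.29 × 1.13 = 3.149 m³/s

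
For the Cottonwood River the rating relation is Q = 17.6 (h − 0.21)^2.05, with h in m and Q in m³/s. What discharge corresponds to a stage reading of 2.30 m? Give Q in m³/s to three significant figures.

79.8 m³/s

Q = 17.6 × (2.30 − 0.21)^2.05 = 17.6 × 2.09^2.05 = 79.77 m³/s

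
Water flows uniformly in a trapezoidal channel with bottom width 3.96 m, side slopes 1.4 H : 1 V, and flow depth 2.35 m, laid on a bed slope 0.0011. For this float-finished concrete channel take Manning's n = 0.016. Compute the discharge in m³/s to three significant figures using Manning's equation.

44.5 m³/s

A = (b + z·y)·y = (3.96 + 1.4×2.35)×2.35 = 17.04 m²
P = b + 2y√(1+z²) = 3.96 + 2×2.35×√(1+1.4²) = 12.05 m
R = A/P = 17.04/12.05 = 1.414 m
Q = (1/n)·A·R^(2/3)·S^(1/2) = (1/0.016) × 17.04 × 1.414^(2/3) × 0.0011^(1/2) = 44.50 m³/s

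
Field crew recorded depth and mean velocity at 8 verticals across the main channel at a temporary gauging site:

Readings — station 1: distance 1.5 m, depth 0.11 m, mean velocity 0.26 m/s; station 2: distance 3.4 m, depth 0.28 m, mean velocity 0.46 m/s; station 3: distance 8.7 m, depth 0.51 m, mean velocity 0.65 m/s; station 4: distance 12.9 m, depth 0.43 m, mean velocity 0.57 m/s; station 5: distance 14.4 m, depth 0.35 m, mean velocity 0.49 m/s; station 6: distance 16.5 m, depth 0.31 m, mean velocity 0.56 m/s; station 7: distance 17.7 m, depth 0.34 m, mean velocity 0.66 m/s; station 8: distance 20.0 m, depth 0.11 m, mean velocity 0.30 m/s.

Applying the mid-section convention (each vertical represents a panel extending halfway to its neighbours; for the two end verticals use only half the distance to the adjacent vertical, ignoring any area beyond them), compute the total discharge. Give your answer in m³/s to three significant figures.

3.79 m³/s

w_1 = (3.4 − 1.5)/2 = 0.95 m; q_1 = 0.26 × 0.11 × 0.95 = 0.02717 m³/s
w_2 = (8.7 − 1.5)/2 = 3.6 m; q_2 = 0.46 × 0.28 × 3.6 = 0.4637 m³/s
w_3 = (12.9 − 3.4)/2 = 4.75 m; q_3 = 0.65 × 0.51 × 4.75 = 1.575 m³/s
w_4 = (14.4 − 8.7)/2 = 2.85 m; q_4 = 0.57 × 0.43 × 2.85 = 0.6985 m³/s
w_5 = (16.5 − 12.9)/2 = 1.8 m; q_5 = 0.49 × 0.35 × 1.8 = 0.3087 m³/s
w_6 = (17.7 − 14.4)/2 = 1.65 m; q_6 = 0.56 × 0.31 × 1.65 = 0.2864 m³/s
w_7 = (20.0 − 16.5)/2 = 1.75 m; q_7 = 0.66 × 0.34 × 1.75 = 0.3927 m³/s
w_8 = (20.0 − 17.7)/2 = 1.15 m; q_8 = 0.30 × 0.11 × 1.15 = 0.03795 m³/s
Q = Σ qᵢ = 3.790 m³/s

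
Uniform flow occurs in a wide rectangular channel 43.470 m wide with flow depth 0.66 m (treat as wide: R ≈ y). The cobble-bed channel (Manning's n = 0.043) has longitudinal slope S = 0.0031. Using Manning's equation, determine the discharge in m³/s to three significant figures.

28.2 m³/s

A = b·y = 43.470 × 0.66 = 28.69 m²
Wide channel: R ≈ y = 0.66 m
Q = (1/n)·A·R^(2/3)·S^(1/2) = (1/0.043) × 28.69 × 0.6600^(2/3) × 0.0031^(1/2) = 28.16 m³/s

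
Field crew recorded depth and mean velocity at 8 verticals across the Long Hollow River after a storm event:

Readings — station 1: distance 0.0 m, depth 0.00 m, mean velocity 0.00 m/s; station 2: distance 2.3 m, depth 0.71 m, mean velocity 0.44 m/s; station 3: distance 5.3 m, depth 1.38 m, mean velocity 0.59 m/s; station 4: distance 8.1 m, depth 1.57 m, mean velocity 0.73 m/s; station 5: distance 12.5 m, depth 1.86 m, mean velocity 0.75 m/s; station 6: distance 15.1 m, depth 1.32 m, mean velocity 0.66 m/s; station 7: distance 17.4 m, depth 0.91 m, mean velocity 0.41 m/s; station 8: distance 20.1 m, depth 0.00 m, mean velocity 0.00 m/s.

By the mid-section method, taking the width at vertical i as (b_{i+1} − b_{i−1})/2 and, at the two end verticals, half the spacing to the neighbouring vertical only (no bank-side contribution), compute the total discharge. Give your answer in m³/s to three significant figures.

15.3 m³/s

w_2 = (5.3 − 0.0)/2 = 2.65 m; q_2 = 0.44 × 0.71 × 2.65 = 0.8279 m³/s
w_3 = (8.1 − 2.3)/2 = 2.9 m; q_3 = 0.59 × 1.38 × 2.9 = 2.361 m³/s
w_4 = (12.5 − 5.3)/2 = 3.6 m; q_4 = 0.73 × 1.57 × 3.6 = 4.126 m³/s
w_5 = (15.1 − 8.1)/2 = 3.5 m; q_5 = 0.75 × 1.86 × 3.5 = 4.883 m³/s
w_6 = (17.4 − 12.5)/2 = 2.45 m; q_6 = 0.66 × 1.32 × 2.45 = 2.134 m³/s
w_7 = (20.1 − 15.1)/2 = 2.5 m; q_7 = 0.41 × 0.91 × 2.5 = 0.9328 m³/s
Stations 1, 8 contribute zero (depth or velocity is 0).
Q = Σ qᵢ = 15.26 m³/s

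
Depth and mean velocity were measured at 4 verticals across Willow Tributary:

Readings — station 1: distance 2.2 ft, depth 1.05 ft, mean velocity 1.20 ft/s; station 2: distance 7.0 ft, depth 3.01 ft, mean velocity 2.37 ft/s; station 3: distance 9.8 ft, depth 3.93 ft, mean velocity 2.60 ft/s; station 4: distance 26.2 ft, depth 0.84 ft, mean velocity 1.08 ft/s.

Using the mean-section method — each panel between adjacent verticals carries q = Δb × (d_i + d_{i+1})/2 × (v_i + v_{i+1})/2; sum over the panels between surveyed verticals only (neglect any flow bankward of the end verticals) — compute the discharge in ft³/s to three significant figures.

Panel 1-2: Δb = 4.8 ft, d̄ = (1.05+3.01)/2 = 2.03, v̄ = (1.20+2.37)/2 = 1.785 → q = 4.8×2.03×1.785 = 17.39 ft³/s
Panel 2-3: Δb = 2.8 ft, d̄ = (3.01+3.93)/2 = 3.47, v̄ = (2.37+2.60)/2 = 2.485 → q = 2.8×3.47×2.485 = 24.14 ft³/s
Panel 3-4: Δb = 16.4 ft, d̄ = (3.93+0.84)/2 = 2.385, v̄ = (2.60+1.08)/2 = 1.84 → q = 16.4×2.385×1.84 = 71.97 ft³/s
Q = Σ q = 113.5 ft³/s

114 ft³/s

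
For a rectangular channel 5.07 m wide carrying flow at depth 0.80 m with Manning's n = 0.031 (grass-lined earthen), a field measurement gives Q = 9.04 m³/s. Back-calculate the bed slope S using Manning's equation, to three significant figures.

A = b·y = 5.07 × 0.80 = 4.056 m²
P = b + 2y = 5.07 + 2×0.80 = 6.670 m
R = A/P = 4.056/6.670 = 0.6081 m
S = (Q·n / (1·A·R^(2/3)))² = (9.04×0.031 / (1×4.056×0.7178))² = 0.009266

0.00927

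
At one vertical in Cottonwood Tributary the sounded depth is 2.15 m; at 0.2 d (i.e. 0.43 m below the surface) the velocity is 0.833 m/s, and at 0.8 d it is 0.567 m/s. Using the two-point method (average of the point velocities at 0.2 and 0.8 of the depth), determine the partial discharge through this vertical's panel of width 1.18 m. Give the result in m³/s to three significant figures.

v̄ = (0.833 + 0.567) / 2 = 0.7000 m/s
q = v̄ × d × w = 0.7000 × 2.15 × 1.18 = 1.776 m³/s

1.78 m³/s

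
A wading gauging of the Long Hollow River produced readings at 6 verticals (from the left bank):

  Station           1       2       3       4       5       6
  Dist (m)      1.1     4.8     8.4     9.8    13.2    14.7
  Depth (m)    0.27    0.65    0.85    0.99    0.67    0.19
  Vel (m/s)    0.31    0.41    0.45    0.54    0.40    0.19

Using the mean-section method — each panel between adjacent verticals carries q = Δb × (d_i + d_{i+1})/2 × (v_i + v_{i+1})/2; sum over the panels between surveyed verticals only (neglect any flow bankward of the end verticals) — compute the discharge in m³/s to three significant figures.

3.93 m³/s

Panel 1-2: Δb = 3.7 m, d̄ = (0.27+0.65)/2 = 0.46, v̄ = (0.31+0.41)/2 = 0.36 → q = 3.7×0.46×0.36 = 0.6127 m³/s
Panel 2-3: Δb = 3.6 m, d̄ = (0.65+0.85)/2 = 0.75, v̄ = (0.41+0.45)/2 = 0.43 → q = 3.6×0.75×0.43 = 1.161 m³/s
Panel 3-4: Δb = 1.4 m, d̄ = (0.85+0.99)/2 = 0.92, v̄ = (0.45+0.54)/2 = 0.495 → q = 1.4×0.92×0.495 = 0.6376 m³/s
Panel 4-5: Δb = 3.4 m, d̄ = (0.99+0.67)/2 = 0.83, v̄ = (0.54+0.40)/2 = 0.47 → q = 3.4×0.83×0.47 = 1.326 m³/s
Panel 5-6: Δb = 1.5 m, d̄ = (0.67+0.19)/2 = 0.43, v̄ = (0.40+0.19)/2 = 0.295 → q = 1.5×0.43×0.295 = 0.1903 m³/s
Q = Σ q = 3.928 m³/s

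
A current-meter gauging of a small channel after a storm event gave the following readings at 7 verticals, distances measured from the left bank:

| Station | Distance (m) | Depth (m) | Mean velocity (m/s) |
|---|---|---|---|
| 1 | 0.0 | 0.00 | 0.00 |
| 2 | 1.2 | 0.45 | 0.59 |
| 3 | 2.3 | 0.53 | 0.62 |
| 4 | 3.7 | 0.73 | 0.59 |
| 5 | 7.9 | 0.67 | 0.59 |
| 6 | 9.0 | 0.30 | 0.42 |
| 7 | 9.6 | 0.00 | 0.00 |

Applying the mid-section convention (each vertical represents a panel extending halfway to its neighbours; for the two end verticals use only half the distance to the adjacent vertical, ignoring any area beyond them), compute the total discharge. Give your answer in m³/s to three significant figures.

w_2 = (2.3 − 0.0)/2 = 1.15 m; q_2 = 0.59 × 0.45 × 1.15 = 0.3053 m³/s
w_3 = (3.7 − 1.2)/2 = 1.25 m; q_3 = 0.62 × 0.53 × 1.25 = 0.4108 m³/s
w_4 = (7.9 − 2.3)/2 = 2.8 m; q_4 = 0.59 × 0.73 × 2.8 = 1.206 m³/s
w_5 = (9.0 − 3.7)/2 = 2.65 m; q_5 = 0.59 × 0.67 × 2.65 = 1.048 m³/s
w_6 = (9.6 − 7.9)/2 = 0.85 m; q_6 = 0.42 × 0.30 × 0.85 = 0.1071 m³/s
Stations 1, 7 contribute zero (depth or velocity is 0).
Q = Σ qᵢ = 3.077 m³/s

3.08 m³/s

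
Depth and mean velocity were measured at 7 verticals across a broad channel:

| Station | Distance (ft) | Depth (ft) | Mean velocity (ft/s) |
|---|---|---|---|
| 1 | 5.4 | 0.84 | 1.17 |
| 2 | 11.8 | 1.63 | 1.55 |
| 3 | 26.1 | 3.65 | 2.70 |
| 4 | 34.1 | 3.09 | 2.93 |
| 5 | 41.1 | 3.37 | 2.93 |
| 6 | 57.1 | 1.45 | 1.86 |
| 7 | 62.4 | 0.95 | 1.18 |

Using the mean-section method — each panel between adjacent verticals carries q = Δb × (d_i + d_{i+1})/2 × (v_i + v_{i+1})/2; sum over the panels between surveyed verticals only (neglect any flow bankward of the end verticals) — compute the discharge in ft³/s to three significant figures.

Panel 1-2: Δb = 6.4 ft, d̄ = (0.84+1.63)/2 = 1.235, v̄ = (1.17+1.55)/2 = 1.36 → q = 6.4×1.235×1.36 = 10.75 ft³/s
Panel 2-3: Δb = 14.3 ft, d̄ = (1.63+3.65)/2 = 2.64, v̄ = (1.55+2.70)/2 = 2.125 → q = 14.3×2.64×2.125 = 80.22 ft³/s
Panel 3-4: Δb = 8 ft, d̄ = (3.65+3.09)/2 = 3.37, v̄ = (2.70+2.93)/2 = 2.815 → q = 8×3.37×2.815 = 75.89 ft³/s
Panel 4-5: Δb = 7 ft, d̄ = (3.09+3.37)/2 = 3.23, v̄ = (2.93+2.93)/2 = 2.93 → q = 7×3.23×2.93 = 66.25 ft³/s
Panel 5-6: Δb = 16 ft, d̄ = (3.37+1.45)/2 = 2.41, v̄ = (2.93+1.86)/2 = 2.395 → q = 16×2.41×2.395 = 92.35 ft³/s
Panel 6-7: Δb = 5.3 ft, d̄ = (1.45+0.95)/2 = 1.2, v̄ = (1.86+1.18)/2 = 1.52 → q = 5.3×1.2×1.52 = 9.667 ft³/s
Q = Σ q = 335.1 ft³/s

335 ft³/s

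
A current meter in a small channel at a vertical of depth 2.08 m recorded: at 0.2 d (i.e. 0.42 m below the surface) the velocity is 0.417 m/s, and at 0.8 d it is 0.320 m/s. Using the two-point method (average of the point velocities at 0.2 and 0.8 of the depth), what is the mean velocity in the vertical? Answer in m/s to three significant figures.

v̄ = (0.417 + 0.320) / 2 = 0.3685 m/s

0.369 m/s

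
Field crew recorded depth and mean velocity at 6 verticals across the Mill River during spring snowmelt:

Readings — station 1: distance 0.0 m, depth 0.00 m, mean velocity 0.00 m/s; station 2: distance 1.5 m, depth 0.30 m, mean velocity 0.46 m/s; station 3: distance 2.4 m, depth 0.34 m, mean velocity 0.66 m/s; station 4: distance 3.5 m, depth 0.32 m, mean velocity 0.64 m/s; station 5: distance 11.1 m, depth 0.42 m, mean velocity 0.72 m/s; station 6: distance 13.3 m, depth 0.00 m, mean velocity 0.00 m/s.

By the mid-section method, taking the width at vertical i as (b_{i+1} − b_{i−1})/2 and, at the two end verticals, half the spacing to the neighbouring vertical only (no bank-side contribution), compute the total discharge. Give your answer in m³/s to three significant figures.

2.76 m³/s

w_2 = (2.4 − 0.0)/2 = 1.2 m; q_2 = 0.46 × 0.30 × 1.2 = 0.1656 m³/s
w_3 = (3.5 − 1.5)/2 = 1 m; q_3 = 0.66 × 0.34 × 1 = 0.2244 m³/s
w_4 = (11.1 − 2.4)/2 = 4.35 m; q_4 = 0.64 × 0.32 × 4.35 = 0.8909 m³/s
w_5 = (13.3 − 3.5)/2 = 4.9 m; q_5 = 0.72 × 0.42 × 4.9 = 1.482 m³/s
Stations 1, 6 contribute zero (depth or velocity is 0).
Q = Σ qᵢ = 2.763 m³/s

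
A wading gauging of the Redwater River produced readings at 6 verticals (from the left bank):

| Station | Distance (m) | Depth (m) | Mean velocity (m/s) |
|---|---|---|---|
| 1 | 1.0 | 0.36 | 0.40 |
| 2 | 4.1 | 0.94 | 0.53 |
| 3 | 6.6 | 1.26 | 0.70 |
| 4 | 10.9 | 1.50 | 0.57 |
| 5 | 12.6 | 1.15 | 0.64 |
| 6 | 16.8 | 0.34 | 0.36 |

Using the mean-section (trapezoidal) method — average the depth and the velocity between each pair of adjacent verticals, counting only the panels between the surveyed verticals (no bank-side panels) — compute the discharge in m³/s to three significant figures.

Panel 1-2: Δb = 3.1 m, d̄ = (0.36+0.94)/2 = 0.65, v̄ = (0.40+0.53)/2 = 0.465 → q = 3.1×0.65×0.465 = 0.9370 m³/s
Panel 2-3: Δb = 2.5 m, d̄ = (0.94+1.26)/2 = 1.1, v̄ = (0.53+0.70)/2 = 0.615 → q = 2.5×1.1×0.615 = 1.691 m³/s
Panel 3-4: Δb = 4.3 m, d̄ = (1.26+1.50)/2 = 1.38, v̄ = (0.70+0.57)/2 = 0.635 → q = 4.3×1.38×0.635 = 3.768 m³/s
Panel 4-5: Δb = 1.7 m, d̄ = (1.50+1.15)/2 = 1.325, v̄ = (0.57+0.64)/2 = 0.605 → q = 1.7×1.325×0.605 = 1.363 m³/s
Panel 5-6: Δb = 4.2 m, d̄ = (1.15+0.34)/2 = 0.745, v̄ = (0.64+0.36)/2 = 0.5 → q = 4.2×0.745×0.5 = 1.565 m³/s
Q = Σ q = 9.324 m³/s

9.32 m³/s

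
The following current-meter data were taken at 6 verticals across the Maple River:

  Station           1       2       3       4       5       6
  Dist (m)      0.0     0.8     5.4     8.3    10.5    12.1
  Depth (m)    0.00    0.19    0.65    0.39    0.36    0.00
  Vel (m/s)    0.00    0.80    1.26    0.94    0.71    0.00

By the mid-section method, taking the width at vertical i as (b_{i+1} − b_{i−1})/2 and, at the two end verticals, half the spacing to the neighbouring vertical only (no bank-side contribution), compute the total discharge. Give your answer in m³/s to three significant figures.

w_2 = (5.4 − 0.0)/2 = 2.7 m; q_2 = 0.80 × 0.19 × 2.7 = 0.4104 m³/s
w_3 = (8.3 − 0.8)/2 = 3.75 m; q_3 = 1.26 × 0.65 × 3.75 = 3.071 m³/s
w_4 = (10.5 − 5.4)/2 = 2.55 m; q_4 = 0.94 × 0.39 × 2.55 = 0.9348 m³/s
w_5 = (12.1 − 8.3)/2 = 1.9 m; q_5 = 0.71 × 0.36 × 1.9 = 0.4856 m³/s
Stations 1, 6 contribute zero (depth or velocity is 0).
Q = Σ qᵢ = 4.902 m³/s

4.90 m³/s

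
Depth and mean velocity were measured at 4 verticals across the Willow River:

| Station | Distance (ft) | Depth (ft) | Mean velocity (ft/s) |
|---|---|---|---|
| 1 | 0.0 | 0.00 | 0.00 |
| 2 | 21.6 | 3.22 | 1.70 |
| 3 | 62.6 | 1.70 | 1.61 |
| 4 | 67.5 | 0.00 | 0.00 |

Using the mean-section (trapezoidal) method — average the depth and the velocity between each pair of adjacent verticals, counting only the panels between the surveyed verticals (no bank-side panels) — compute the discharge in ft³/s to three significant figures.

200 ft³/s

Panel 1-2: Δb = 21.6 ft, d̄ = (0.00+3.22)/2 = 1.61, v̄ = (0.00+1.70)/2 = 0.85 → q = 21.6×1.61×0.85 = 29.56 ft³/s
Panel 2-3: Δb = 41 ft, d̄ = (3.22+1.70)/2 = 2.46, v̄ = (1.70+1.61)/2 = 1.655 → q = 41×2.46×1.655 = 166.9 ft³/s
Panel 3-4: Δb = 4.9 ft, d̄ = (1.70+0.00)/2 = 0.85, v̄ = (1.61+0.00)/2 = 0.805 → q = 4.9×0.85×0.805 = 3.353 ft³/s
Q = Σ q = 199.8 ft³/s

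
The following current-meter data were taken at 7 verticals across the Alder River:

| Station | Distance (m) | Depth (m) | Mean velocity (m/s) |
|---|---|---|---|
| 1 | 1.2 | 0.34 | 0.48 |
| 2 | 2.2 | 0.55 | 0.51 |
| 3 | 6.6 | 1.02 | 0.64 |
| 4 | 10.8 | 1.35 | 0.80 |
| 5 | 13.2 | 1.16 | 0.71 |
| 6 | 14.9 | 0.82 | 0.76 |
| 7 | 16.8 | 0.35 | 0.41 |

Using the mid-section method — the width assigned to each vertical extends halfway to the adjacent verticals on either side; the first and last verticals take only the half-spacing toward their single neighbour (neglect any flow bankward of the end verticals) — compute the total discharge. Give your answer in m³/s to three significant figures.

w_1 = (2.2 − 1.2)/2 = 0.5 m; q_1 = 0.48 × 0.34 × 0.5 = 0.08160 m³/s
w_2 = (6.6 − 1.2)/2 = 2.7 m; q_2 = 0.51 × 0.55 × 2.7 = 0.7574 m³/s
w_3 = (10.8 − 2.2)/2 = 4.3 m; q_3 = 0.64 × 1.02 × 4.3 = 2.807 m³/s
w_4 = (13.2 − 6.6)/2 = 3.3 m; q_4 = 0.80 × 1.35 × 3.3 = 3.564 m³/s
w_5 = (14.9 − 10.8)/2 = 2.05 m; q_5 = 0.71 × 1.16 × 2.05 = 1.688 m³/s
w_6 = (16.8 − 13.2)/2 = 1.8 m; q_6 = 0.76 × 0.82 × 1.8 = 1.122 m³/s
w_7 = (16.8 − 14.9)/2 = 0.95 m; q_7 = 0.41 × 0.35 × 0.95 = 0.1363 m³/s
Q = Σ qᵢ = 10.16 m³/s

10.2 m³/s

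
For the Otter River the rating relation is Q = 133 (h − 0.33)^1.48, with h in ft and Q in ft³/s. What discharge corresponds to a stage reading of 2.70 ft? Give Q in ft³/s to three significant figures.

Q = 133 × (2.70 − 0.33)^1.48 = 133 × 2.37^1.48 = 477.0 ft³/s

477 ft³/s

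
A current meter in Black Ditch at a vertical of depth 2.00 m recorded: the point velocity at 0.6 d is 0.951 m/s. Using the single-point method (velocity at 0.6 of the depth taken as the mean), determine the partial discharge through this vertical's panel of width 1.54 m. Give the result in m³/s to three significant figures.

2.93 m³/s

v̄ = v₀.₆ = 0.951 m/s
q = v̄ × d × w = 0.9510 × 2.00 × 1.54 = 2.929 m³/s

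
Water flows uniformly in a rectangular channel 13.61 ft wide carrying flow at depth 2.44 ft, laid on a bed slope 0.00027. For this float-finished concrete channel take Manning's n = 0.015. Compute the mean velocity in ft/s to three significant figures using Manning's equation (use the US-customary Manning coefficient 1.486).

2.41 ft/s

A = b·y = 13.61 × 2.44 = 33.21 ft²
P = b + 2y = 13.61 + 2×2.44 = 18.49 ft
R = A/P = 33.21/18.49 = 1.796 ft
Q = (1.486/n)·A·R^(2/3)·S^(1/2) = (1.486/0.015) × 33.21 × 1.796^(2/3) × 0.00027^(1/2) = 79.87 ft³/s
V = Q/A = 79.87/33.21 = 2.405 ft/s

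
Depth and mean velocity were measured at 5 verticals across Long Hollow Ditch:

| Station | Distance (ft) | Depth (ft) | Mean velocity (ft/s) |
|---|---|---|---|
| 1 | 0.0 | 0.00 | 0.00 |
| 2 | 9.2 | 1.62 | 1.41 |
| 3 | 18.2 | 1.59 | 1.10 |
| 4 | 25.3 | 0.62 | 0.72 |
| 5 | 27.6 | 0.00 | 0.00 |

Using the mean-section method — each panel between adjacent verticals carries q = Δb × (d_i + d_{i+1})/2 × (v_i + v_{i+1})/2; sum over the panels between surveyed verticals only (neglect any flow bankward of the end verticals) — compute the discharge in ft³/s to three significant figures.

Panel 1-2: Δb = 9.2 ft, d̄ = (0.00+1.62)/2 = 0.81, v̄ = (0.00+1.41)/2 = 0.705 → q = 9.2×0.81×0.705 = 5.254 ft³/s
Panel 2-3: Δb = 9 ft, d̄ = (1.62+1.59)/2 = 1.605, v̄ = (1.41+1.10)/2 = 1.255 → q = 9×1.605×1.255 = 18.13 ft³/s
Panel 3-4: Δb = 7.1 ft, d̄ = (1.59+0.62)/2 = 1.105, v̄ = (1.10+0.72)/2 = 0.91 → q = 7.1×1.105×0.91 = 7.139 ft³/s
Panel 4-5: Δb = 2.3 ft, d̄ = (0.62+0.00)/2 = 0.31, v̄ = (0.72+0.00)/2 = 0.36 → q = 2.3×0.31×0.36 = 0.2567 ft³/s
Q = Σ q = 30.78 ft³/s

30.8 ft³/s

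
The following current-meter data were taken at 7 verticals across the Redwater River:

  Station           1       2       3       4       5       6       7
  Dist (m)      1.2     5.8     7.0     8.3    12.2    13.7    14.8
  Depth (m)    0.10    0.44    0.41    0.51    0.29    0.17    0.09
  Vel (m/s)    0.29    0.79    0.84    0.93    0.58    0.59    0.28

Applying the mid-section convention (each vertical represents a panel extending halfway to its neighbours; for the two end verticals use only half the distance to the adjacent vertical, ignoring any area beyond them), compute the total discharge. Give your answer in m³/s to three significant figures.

w_1 = (5.8 − 1.2)/2 = 2.3 m; q_1 = 0.29 × 0.10 × 2.3 = 0.06670 m³/s
w_2 = (7.0 − 1.2)/2 = 2.9 m; q_2 = 0.79 × 0.44 × 2.9 = 1.008 m³/s
w_3 = (8.3 − 5.8)/2 = 1.25 m; q_3 = 0.84 × 0.41 × 1.25 = 0.4305 m³/s
w_4 = (12.2 − 7.0)/2 = 2.6 m; q_4 = 0.93 × 0.51 × 2.6 = 1.233 m³/s
w_5 = (13.7 − 8.3)/2 = 2.7 m; q_5 = 0.58 × 0.29 × 2.7 = 0.4541 m³/s
w_6 = (14.8 − 12.2)/2 = 1.3 m; q_6 = 0.59 × 0.17 × 1.3 = 0.1304 m³/s
w_7 = (14.8 − 13.7)/2 = 0.55 m; q_7 = 0.28 × 0.09 × 0.55 = 0.01386 m³/s
Q = Σ qᵢ = 3.337 m³/s

3.34 m³/s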